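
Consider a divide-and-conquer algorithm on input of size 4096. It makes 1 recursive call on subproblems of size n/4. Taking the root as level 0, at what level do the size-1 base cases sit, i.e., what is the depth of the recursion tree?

For divide and conquer with division factor 4:

Problem sizes at each level:
Level 0: 4096
Level 1: 1024
Level 2: 256
Level 3: 64
Level 4: 16
Level 5: 4
Level 6: 1

The root is level 0 and the size-1 base case is level 6 (the tree spans levels 0 through 6, i.e. 7 levels counting the root), so the depth is the number of divisions: log_4(4096) = 6

The recursion tree depth is log_4(4096) = 6. At each level, the problem size is divided by 4, so it takes 6 divisions to reduce to a base case of size 1. The algorithm makes 1 recursive call at each level.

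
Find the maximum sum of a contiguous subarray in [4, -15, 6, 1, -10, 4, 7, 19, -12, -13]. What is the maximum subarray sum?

Using Kadane's algorithm on [4, -15, 6, 1, -10, 4, 7, 19, -12, -13]:

Scanning through the array:
Position 1 (value -15): max_ending_here = -11, max_so_far = 4
Position 2 (value 6): max_ending_here = 6, max_so_far = 6
Position 3 (value 1): max_ending_here = 7, max_so_far = 7
Position 4 (value -10): max_ending_here = -3, max_so_far = 7
Position 5 (value 4): max_ending_here = 4, max_so_far = 7
Position 6 (value 7): max_ending_here = 11, max_so_far = 11
Position 7 (value 19): max_ending_here = 30, max_so_far = 30
Position 8 (value -12): max_ending_here = 18, max_so_far = 30
Position 9 (value -13): max_ending_here = 5, max_so_far = 30

Maximum subarray: [4, 7, 19]
Maximum sum: 30

The maximum subarray is [4, 7, 19] with sum 30. This subarray runs from index 5 to index 7.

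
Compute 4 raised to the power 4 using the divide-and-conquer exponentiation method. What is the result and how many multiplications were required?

Computing 4^4 by squaring (build up from 4^1; each line after the first costs one multiplication):

4^1 = 4
4^2 = (4^1)^2 = 4^2 = 16
4^4 = (4^2)^2 = 16^2 = 256

Result: 256
Multiplications needed: 2 (2 lines after 4^1)

4^4 = 256. Using exponentiation by squaring, this requires 2 multiplications. The key idea: if the exponent is even, square the half-power; if odd, multiply by the base once.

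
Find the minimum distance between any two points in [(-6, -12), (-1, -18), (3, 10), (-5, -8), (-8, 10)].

Computing all pairwise distances among 5 points:

d((-6, -12), (-1, -18)) = 7.8102
d((-6, -12), (3, 10)) = 23.7697
d((-6, -12), (-5, -8)) = 4.1231 <-- minimum
d((-6, -12), (-8, 10)) = 22.0907
d((-1, -18), (3, 10)) = 28.2843
d((-1, -18), (-5, -8)) = 10.7703
d((-1, -18), (-8, 10)) = 28.8617
d((3, 10), (-5, -8)) = 19.6977
d((3, 10), (-8, 10)) = 11.0
d((-5, -8), (-8, 10)) = 18.2483

Closest pair: (-6, -12) and (-5, -8) with distance 4.1231

The closest pair is (-6, -12) and (-5, -8) with Euclidean distance 4.1231. For 5 points, brute-force pairwise comparison is shown above. For large n, the divide-and-conquer algorithm (sort by x, recurse on halves, check the dividing strip) achieves O(n log n).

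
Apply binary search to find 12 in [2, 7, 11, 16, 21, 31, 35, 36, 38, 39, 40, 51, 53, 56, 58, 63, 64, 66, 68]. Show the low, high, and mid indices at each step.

Binary search for 12 in [2, 7, 11, 16, 21, 31, 35, 36, 38, 39, 40, 51, 53, 56, 58, 63, 64, 66, 68]:

lo=0, hi=18, mid=9, arr[mid]=39 -> 39 > 12, search left half
lo=0, hi=8, mid=4, arr[mid]=21 -> 21 > 12, search left half
lo=0, hi=3, mid=1, arr[mid]=7 -> 7 < 12, search right half
lo=2, hi=3, mid=2, arr[mid]=11 -> 11 < 12, search right half
lo=3, hi=3, mid=3, arr[mid]=16 -> 16 > 12, search left half
lo=3 > hi=2, target 12 not found

Binary search determines that 12 is not in the array after 5 comparisons. The search space was exhausted without finding the target.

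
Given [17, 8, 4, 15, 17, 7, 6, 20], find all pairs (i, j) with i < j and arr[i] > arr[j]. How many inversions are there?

Finding inversions in [17, 8, 4, 15, 17, 7, 6, 20]:

(0, 1): arr[0]=17 > arr[1]=8
(0, 2): arr[0]=17 > arr[2]=4
(0, 3): arr[0]=17 > arr[3]=15
(0, 5): arr[0]=17 > arr[5]=7
(0, 6): arr[0]=17 > arr[6]=6
(1, 2): arr[1]=8 > arr[2]=4
(1, 5): arr[1]=8 > arr[5]=7
(1, 6): arr[1]=8 > arr[6]=6
(3, 5): arr[3]=15 > arr[5]=7
(3, 6): arr[3]=15 > arr[6]=6
(4, 5): arr[4]=17 > arr[5]=7
(4, 6): arr[4]=17 > arr[6]=6
(5, 6): arr[5]=7 > arr[6]=6

Total inversions: 13

The array has 13 inversion(s): (0,1), (0,2), (0,3), (0,5), (0,6), (1,2), (1,5), (1,6), (3,5), (3,6), (4,5), (4,6), (5,6). Each pair (i,j) satisfies i < j and arr[i] > arr[j].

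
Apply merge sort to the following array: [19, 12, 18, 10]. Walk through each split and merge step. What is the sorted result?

Merge sort trace:

Split: [19, 12, 18, 10] -> [19, 12] and [18, 10]
  Split: [19, 12] -> [19] and [12]
  Merge: [19] + [12] -> [12, 19]
  Split: [18, 10] -> [18] and [10]
  Merge: [18] + [10] -> [10, 18]
Merge: [12, 19] + [10, 18] -> [10, 12, 18, 19]

Final sorted array: [10, 12, 18, 19]

The merge sort proceeds by recursively splitting the array and merging sorted halves.
After all merges, the sorted array is [10, 12, 18, 19].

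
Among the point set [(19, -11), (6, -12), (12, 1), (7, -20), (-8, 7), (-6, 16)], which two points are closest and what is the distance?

Computing all pairwise distances among 6 points:

d((19, -11), (6, -12)) = 13.0384
d((19, -11), (12, 1)) = 13.8924
d((19, -11), (7, -20)) = 15.0
d((19, -11), (-8, 7)) = 32.45
d((19, -11), (-6, 16)) = 36.7967
d((6, -12), (12, 1)) = 14.3178
d((6, -12), (7, -20)) = 8.0623 <-- minimum
d((6, -12), (-8, 7)) = 23.6008
d((6, -12), (-6, 16)) = 30.4631
d((12, 1), (7, -20)) = 21.587
d((12, 1), (-8, 7)) = 20.8806
d((12, 1), (-6, 16)) = 23.4307
d((7, -20), (-8, 7)) = 30.8869
d((7, -20), (-6, 16)) = 38.2753
d((-8, 7), (-6, 16)) = 9.2195

Closest pair: (6, -12) and (7, -20) with distance 8.0623

The closest pair is (6, -12) and (7, -20) with Euclidean distance 8.0623. For 6 points, brute-force pairwise comparison is shown above. For large n, the divide-and-conquer algorithm (sort by x, recurse on halves, check the dividing strip) achieves O(n log n).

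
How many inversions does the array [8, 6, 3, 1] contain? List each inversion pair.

Finding inversions in [8, 6, 3, 1]:

(0, 1): arr[0]=8 > arr[1]=6
(0, 2): arr[0]=8 > arr[2]=3
(0, 3): arr[0]=8 > arr[3]=1
(1, 2): arr[1]=6 > arr[2]=3
(1, 3): arr[1]=6 > arr[3]=1
(2, 3): arr[2]=3 > arr[3]=1

Total inversions: 6

The array has 6 inversion(s): (0,1), (0,2), (0,3), (1,2), (1,3), (2,3). Each pair (i,j) satisfies i < j and arr[i] > arr[j].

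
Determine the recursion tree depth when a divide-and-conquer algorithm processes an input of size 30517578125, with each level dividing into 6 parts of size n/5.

For divide and conquer with division factor 5:

Problem sizes at each level:
Level 0: 30517578125
Level 1: 6103515625
Level 2: 1220703125
Level 3: 244140625
Level 4: 48828125
Level 5: 9765625
Level 6: 1953125
Level 7: 390625
Level 8: 78125
Level 9: 15625
Level 10: 3125
Level 11: 625
Level 12: 125
Level 13: 25
Level 14: 5
Level 15: 1

The root is level 0 and the size-1 base case is level 15 (the tree spans levels 0 through 15, i.e. 16 levels counting the root), so the depth is the number of divisions: log_5(30517578125) = 15

The recursion tree depth is log_5(30517578125) = 15. At each level, the problem size is divided by 5, so it takes 15 divisions to reduce to a base case of size 1. The algorithm makes 6 recursive calls at each level.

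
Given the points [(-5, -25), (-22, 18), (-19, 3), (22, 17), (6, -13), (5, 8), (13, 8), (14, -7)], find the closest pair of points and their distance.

Computing all pairwise distances among 8 points:

d((-5, -25), (-22, 18)) = 46.2385
d((-5, -25), (-19, 3)) = 31.305
d((-5, -25), (22, 17)) = 49.93
d((-5, -25), (6, -13)) = 16.2788
d((-5, -25), (5, 8)) = 34.4819
d((-5, -25), (13, 8)) = 37.5899
d((-5, -25), (14, -7)) = 26.1725
d((-22, 18), (-19, 3)) = 15.2971
d((-22, 18), (22, 17)) = 44.0114
d((-22, 18), (6, -13)) = 41.7732
d((-22, 18), (5, 8)) = 28.7924
d((-22, 18), (13, 8)) = 36.4005
d((-22, 18), (14, -7)) = 43.8292
d((-19, 3), (22, 17)) = 43.3244
d((-19, 3), (6, -13)) = 29.6816
d((-19, 3), (5, 8)) = 24.5153
d((-19, 3), (13, 8)) = 32.3883
d((-19, 3), (14, -7)) = 34.4819
d((22, 17), (6, -13)) = 34.0
d((22, 17), (5, 8)) = 19.2354
d((22, 17), (13, 8)) = 12.7279
d((22, 17), (14, -7)) = 25.2982
d((6, -13), (5, 8)) = 21.0238
d((6, -13), (13, 8)) = 22.1359
d((6, -13), (14, -7)) = 10.0
d((5, 8), (13, 8)) = 8.0 <-- minimum
d((5, 8), (14, -7)) = 17.4929
d((13, 8), (14, -7)) = 15.0333

Closest pair: (5, 8) and (13, 8) with distance 8.0

The closest pair is (5, 8) and (13, 8) with Euclidean distance 8.0. For 8 points, brute-force pairwise comparison is shown above. For large n, the divide-and-conquer algorithm (sort by x, recurse on halves, check the dividing strip) achieves O(n log n).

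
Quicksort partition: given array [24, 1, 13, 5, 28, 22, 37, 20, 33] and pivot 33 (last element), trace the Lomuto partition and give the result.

Lomuto partition with pivot = 33:

Initial array: [24, 1, 13, 5, 28, 22, 37, 20, 33]

arr[0]=24 <= 33: swap with position 0, array becomes [24, 1, 13, 5, 28, 22, 37, 20, 33]
arr[1]=1 <= 33: swap with position 1, array becomes [24, 1, 13, 5, 28, 22, 37, 20, 33]
arr[2]=13 <= 33: swap with position 2, array becomes [24, 1, 13, 5, 28, 22, 37, 20, 33]
arr[3]=5 <= 33: swap with position 3, array becomes [24, 1, 13, 5, 28, 22, 37, 20, 33]
arr[4]=28 <= 33: swap with position 4, array becomes [24, 1, 13, 5, 28, 22, 37, 20, 33]
arr[5]=22 <= 33: swap with position 5, array becomes [24, 1, 13, 5, 28, 22, 37, 20, 33]
arr[6]=37 > 33: no swap
arr[7]=20 <= 33: swap with position 6, array becomes [24, 1, 13, 5, 28, 22, 20, 37, 33]

Place pivot at position 7: [24, 1, 13, 5, 28, 22, 20, 33, 37]
Pivot position: 7

After partitioning with pivot 33, the array becomes [24, 1, 13, 5, 28, 22, 20, 33, 37]. The pivot is placed at index 7. All elements to the left of the pivot are <= 33, and all elements to the right are > 33.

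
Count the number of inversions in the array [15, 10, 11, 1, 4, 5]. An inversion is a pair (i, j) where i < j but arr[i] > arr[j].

Finding inversions in [15, 10, 11, 1, 4, 5]:

(0, 1): arr[0]=15 > arr[1]=10
(0, 2): arr[0]=15 > arr[2]=11
(0, 3): arr[0]=15 > arr[3]=1
(0, 4): arr[0]=15 > arr[4]=4
(0, 5): arr[0]=15 > arr[5]=5
(1, 3): arr[1]=10 > arr[3]=1
(1, 4): arr[1]=10 > arr[4]=4
(1, 5): arr[1]=10 > arr[5]=5
(2, 3): arr[2]=11 > arr[3]=1
(2, 4): arr[2]=11 > arr[4]=4
(2, 5): arr[2]=11 > arr[5]=5

Total inversions: 11

The array has 11 inversion(s): (0,1), (0,2), (0,3), (0,4), (0,5), (1,3), (1,4), (1,5), (2,3), (2,4), (2,5). Each pair (i,j) satisfies i < j and arr[i] > arr[j].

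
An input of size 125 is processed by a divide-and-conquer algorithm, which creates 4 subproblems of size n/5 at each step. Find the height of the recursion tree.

For divide and conquer with division factor 5:

Problem sizes at each level:
Level 0: 125
Level 1: 25
Level 2: 5
Level 3: 1

The root is level 0 and the size-1 base case is level 3 (the tree spans levels 0 through 3, i.e. 4 levels counting the root), so the depth is the number of divisions: log_5(125) = 3

The recursion tree depth is log_5(125) = 3. At each level, the problem size is divided by 5, so it takes 3 divisions to reduce to a base case of size 1. The algorithm makes 4 recursive calls at each level.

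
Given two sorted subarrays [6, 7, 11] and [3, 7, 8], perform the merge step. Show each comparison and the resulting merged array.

Merging process:

Compare 6 vs 3: take 3 from right. Merged: [3]
Compare 6 vs 7: take 6 from left. Merged: [3, 6]
Compare 7 vs 7: take 7 from left. Merged: [3, 6, 7]
Compare 11 vs 7: take 7 from right. Merged: [3, 6, 7, 7]
Compare 11 vs 8: take 8 from right. Merged: [3, 6, 7, 7, 8]
Append remaining from left: [11]. Merged: [3, 6, 7, 7, 8, 11]

Final merged array: [3, 6, 7, 7, 8, 11]
Total comparisons: 5

The merged array is [3, 6, 7, 7, 8, 11], requiring 5 comparisons. The merge step runs in O(n) time where n is the total number of elements.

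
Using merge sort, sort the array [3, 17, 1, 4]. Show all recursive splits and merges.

Merge sort trace:

Split: [3, 17, 1, 4] -> [3, 17] and [1, 4]
  Split: [3, 17] -> [3] and [17]
  Merge: [3] + [17] -> [3, 17]
  Split: [1, 4] -> [1] and [4]
  Merge: [1] + [4] -> [1, 4]
Merge: [3, 17] + [1, 4] -> [1, 3, 4, 17]

Final sorted array: [1, 3, 4, 17]

The merge sort proceeds by recursively splitting the array and merging sorted halves.
After all merges, the sorted array is [1, 3, 4, 17].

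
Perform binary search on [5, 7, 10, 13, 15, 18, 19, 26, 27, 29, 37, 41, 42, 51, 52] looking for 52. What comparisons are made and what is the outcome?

Binary search for 52 in [5, 7, 10, 13, 15, 18, 19, 26, 27, 29, 37, 41, 42, 51, 52]:

lo=0, hi=14, mid=7, arr[mid]=26 -> 26 < 52, search right half
lo=8, hi=14, mid=11, arr[mid]=41 -> 41 < 52, search right half
lo=12, hi=14, mid=13, arr[mid]=51 -> 51 < 52, search right half
lo=14, hi=14, mid=14, arr[mid]=52 -> Found target at index 14!

Binary search finds 52 at index 14 after 4 comparisons. The search repeatedly halves the search space by comparing with the middle element.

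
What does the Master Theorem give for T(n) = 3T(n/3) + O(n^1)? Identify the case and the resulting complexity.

Master Theorem for T(n) = 3T(n/3) + O(n^1):

a = 3, b = 3, c = 1
log_b(a) = log_3(3) = 1.0000

Case 2: c = 1 = log_3(3) = 1.0000
T(n) = O(n^1 log n) = O(n log n)

For T(n) = 3T(n/3) + O(n^1): log_3(3) = 1.0000. This is Case 2 of the Master Theorem (c = log_b(a), equal work at all levels), giving O(n log n).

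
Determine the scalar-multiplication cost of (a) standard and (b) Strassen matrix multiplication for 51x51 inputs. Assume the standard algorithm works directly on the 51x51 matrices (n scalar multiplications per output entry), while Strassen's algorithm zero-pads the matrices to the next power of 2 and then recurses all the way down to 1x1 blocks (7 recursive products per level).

Matrix multiplication for 51x51 matrices:

Strassen's algorithm requires power-of-2 dimensions. Pad 51x51 to 64x64 (next power of 2).

Standard algorithm: 51^3 = 132651 multiplications
Strassen's algorithm: 7^(log2(64)) = 7^6 = 117649 multiplications
Savings: 132651 - 117649 = 15002 multiplications

Standard: 132651 multiplications (51^3). Strassen: 117649 multiplications (7^6, after padding to 64x64). Strassen reduces 8 recursive multiplications to 7 at each level.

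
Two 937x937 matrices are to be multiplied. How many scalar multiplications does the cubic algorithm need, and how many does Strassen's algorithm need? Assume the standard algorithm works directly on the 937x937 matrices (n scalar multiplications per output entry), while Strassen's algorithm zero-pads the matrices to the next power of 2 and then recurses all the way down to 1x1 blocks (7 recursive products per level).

Matrix multiplication for 937x937 matrices:

Strassen's algorithm requires power-of-2 dimensions. Pad 937x937 to 1024x1024 (next power of 2).

Standard algorithm: 937^3 = 822656953 multiplications
Strassen's algorithm: 7^(log2(1024)) = 7^10 = 282475249 multiplications
Savings: 822656953 - 282475249 = 540181704 multiplications

Standard: 822656953 multiplications (937^3). Strassen: 282475249 multiplications (7^10, after padding to 1024x1024). Strassen reduces 8 recursive multiplications to 7 at each level.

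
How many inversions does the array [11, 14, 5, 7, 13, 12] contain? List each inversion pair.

Finding inversions in [11, 14, 5, 7, 13, 12]:

(0, 2): arr[0]=11 > arr[2]=5
(0, 3): arr[0]=11 > arr[3]=7
(1, 2): arr[1]=14 > arr[2]=5
(1, 3): arr[1]=14 > arr[3]=7
(1, 4): arr[1]=14 > arr[4]=13
(1, 5): arr[1]=14 > arr[5]=12
(4, 5): arr[4]=13 > arr[5]=12

Total inversions: 7

The array has 7 inversion(s): (0,2), (0,3), (1,2), (1,3), (1,4), (1,5), (4,5). Each pair (i,j) satisfies i < j and arr[i] > arr[j].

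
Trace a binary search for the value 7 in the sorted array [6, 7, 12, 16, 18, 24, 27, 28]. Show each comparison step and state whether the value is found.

Binary search for 7 in [6, 7, 12, 16, 18, 24, 27, 28]:

lo=0, hi=7, mid=3, arr[mid]=16 -> 16 > 7, search left half
lo=0, hi=2, mid=1, arr[mid]=7 -> Found target at index 1!

Binary search finds 7 at index 1 after 2 comparisons. The search repeatedly halves the search space by comparing with the middle element.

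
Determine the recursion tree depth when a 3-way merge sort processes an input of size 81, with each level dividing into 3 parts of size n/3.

For divide and conquer with division factor 3:

Problem sizes at each level:
Level 0: 81
Level 1: 27
Level 2: 9
Level 3: 3
Level 4: 1

The root is level 0 and the size-1 base case is level 4 (the tree spans levels 0 through 4, i.e. 5 levels counting the root), so the depth is the number of divisions: log_3(81) = 4

The recursion tree depth is log_3(81) = 4. At each level, the problem size is divided by 3, so it takes 4 divisions to reduce to a base case of size 1. The algorithm makes 3 recursive calls at each level.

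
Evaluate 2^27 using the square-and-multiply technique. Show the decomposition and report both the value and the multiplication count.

Computing 2^27 by squaring (build up from 2^1; each line after the first costs one multiplication):

2^1 = 2
2^2 = (2^1)^2 = 2^2 = 4
2^3 = 2 * 2^2 = 2 * 4 = 8
2^6 = (2^3)^2 = 8^2 = 64
2^12 = (2^6)^2 = 64^2 = 4096
2^13 = 2 * 2^12 = 2 * 4096 = 8192
2^26 = (2^13)^2 = 8192^2 = 67108864
2^27 = 2 * 2^26 = 2 * 67108864 = 134217728

Result: 134217728
Multiplications needed: 7 (7 lines after 2^1)

2^27 = 134217728. Using exponentiation by squaring, this requires 7 multiplications. The key idea: if the exponent is even, square the half-power; if odd, multiply by the base once.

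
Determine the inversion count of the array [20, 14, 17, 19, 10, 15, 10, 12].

Finding inversions in [20, 14, 17, 19, 10, 15, 10, 12]:

(0, 1): arr[0]=20 > arr[1]=14
(0, 2): arr[0]=20 > arr[2]=17
(0, 3): arr[0]=20 > arr[3]=19
(0, 4): arr[0]=20 > arr[4]=10
(0, 5): arr[0]=20 > arr[5]=15
(0, 6): arr[0]=20 > arr[6]=10
(0, 7): arr[0]=20 > arr[7]=12
(1, 4): arr[1]=14 > arr[4]=10
(1, 6): arr[1]=14 > arr[6]=10
(1, 7): arr[1]=14 > arr[7]=12
(2, 4): arr[2]=17 > arr[4]=10
(2, 5): arr[2]=17 > arr[5]=15
(2, 6): arr[2]=17 > arr[6]=10
(2, 7): arr[2]=17 > arr[7]=12
(3, 4): arr[3]=19 > arr[4]=10
(3, 5): arr[3]=19 > arr[5]=15
(3, 6): arr[3]=19 > arr[6]=10
(3, 7): arr[3]=19 > arr[7]=12
(5, 6): arr[5]=15 > arr[6]=10
(5, 7): arr[5]=15 > arr[7]=12

Total inversions: 20

The array has 20 inversion(s): (0,1), (0,2), (0,3), (0,4), (0,5), (0,6), (0,7), (1,4), (1,6), (1,7), (2,4), (2,5), (2,6), (2,7), (3,4), (3,5), (3,6), (3,7), (5,6), (5,7). Each pair (i,j) satisfies i < j and arr[i] > arr[j].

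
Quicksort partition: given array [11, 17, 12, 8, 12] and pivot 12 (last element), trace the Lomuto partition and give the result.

Lomuto partition with pivot = 12:

Initial array: [11, 17, 12, 8, 12]

arr[0]=11 <= 12: swap with position 0, array becomes [11, 17, 12, 8, 12]
arr[1]=17 > 12: no swap
arr[2]=12 <= 12: swap with position 1, array becomes [11, 12, 17, 8, 12]
arr[3]=8 <= 12: swap with position 2, array becomes [11, 12, 8, 17, 12]

Place pivot at position 3: [11, 12, 8, 12, 17]
Pivot position: 3

After partitioning with pivot 12, the array becomes [11, 12, 8, 12, 17]. The pivot is placed at index 3. All elements to the left of the pivot are <= 12, and all elements to the right are > 12.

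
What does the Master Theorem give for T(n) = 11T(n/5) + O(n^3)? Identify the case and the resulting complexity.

Master Theorem for T(n) = 11T(n/5) + O(n^3):

a = 11, b = 5, c = 3
log_b(a) = log_5(11) = 1.4899

Case 3: c = 3 > log_5(11) = 1.4899
T(n) = O(n^3) = O(n^3)

For T(n) = 11T(n/5) + O(n^3): log_5(11) = 1.4899. This is Case 3 of the Master Theorem (c > log_b(a), work dominated by root), giving O(n^3).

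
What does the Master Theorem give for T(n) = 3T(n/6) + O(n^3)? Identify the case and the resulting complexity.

Master Theorem for T(n) = 3T(n/6) + O(n^3):

a = 3, b = 6, c = 3
log_b(a) = log_6(3) = 0.6131

Case 3: c = 3 > log_6(3) = 0.6131
T(n) = O(n^3) = O(n^3)

For T(n) = 3T(n/6) + O(n^3): log_6(3) = 0.6131. This is Case 3 of the Master Theorem (c > log_b(a), work dominated by root), giving O(n^3).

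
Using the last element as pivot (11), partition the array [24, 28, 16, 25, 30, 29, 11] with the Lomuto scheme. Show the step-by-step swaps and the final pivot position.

Lomuto partition with pivot = 11:

Initial array: [24, 28, 16, 25, 30, 29, 11]

arr[0]=24 > 11: no swap
arr[1]=28 > 11: no swap
arr[2]=16 > 11: no swap
arr[3]=25 > 11: no swap
arr[4]=30 > 11: no swap
arr[5]=29 > 11: no swap

Place pivot at position 0: [11, 28, 16, 25, 30, 29, 24]
Pivot position: 0

After partitioning with pivot 11, the array becomes [11, 28, 16, 25, 30, 29, 24]. The pivot is placed at index 0. All elements to the left of the pivot are <= 11, and all elements to the right are > 11.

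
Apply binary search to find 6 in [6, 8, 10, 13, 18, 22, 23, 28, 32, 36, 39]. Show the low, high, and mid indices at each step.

Binary search for 6 in [6, 8, 10, 13, 18, 22, 23, 28, 32, 36, 39]:

lo=0, hi=10, mid=5, arr[mid]=22 -> 22 > 6, search left half
lo=0, hi=4, mid=2, arr[mid]=10 -> 10 > 6, search left half
lo=0, hi=1, mid=0, arr[mid]=6 -> Found target at index 0!

Binary search finds 6 at index 0 after 3 comparisons. The search repeatedly halves the search space by comparing with the middle element.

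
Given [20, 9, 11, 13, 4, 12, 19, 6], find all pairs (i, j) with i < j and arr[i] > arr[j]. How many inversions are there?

Finding inversions in [20, 9, 11, 13, 4, 12, 19, 6]:

(0, 1): arr[0]=20 > arr[1]=9
(0, 2): arr[0]=20 > arr[2]=11
(0, 3): arr[0]=20 > arr[3]=13
(0, 4): arr[0]=20 > arr[4]=4
(0, 5): arr[0]=20 > arr[5]=12
(0, 6): arr[0]=20 > arr[6]=19
(0, 7): arr[0]=20 > arr[7]=6
(1, 4): arr[1]=9 > arr[4]=4
(1, 7): arr[1]=9 > arr[7]=6
(2, 4): arr[2]=11 > arr[4]=4
(2, 7): arr[2]=11 > arr[7]=6
(3, 4): arr[3]=13 > arr[4]=4
(3, 5): arr[3]=13 > arr[5]=12
(3, 7): arr[3]=13 > arr[7]=6
(5, 7): arr[5]=12 > arr[7]=6
(6, 7): arr[6]=19 > arr[7]=6

Total inversions: 16

The array has 16 inversion(s): (0,1), (0,2), (0,3), (0,4), (0,5), (0,6), (0,7), (1,4), (1,7), (2,4), (2,7), (3,4), (3,5), (3,7), (5,7), (6,7). Each pair (i,j) satisfies i < j and arr[i] > arr[j].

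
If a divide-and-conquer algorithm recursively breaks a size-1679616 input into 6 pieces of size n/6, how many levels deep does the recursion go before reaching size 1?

For divide and conquer with division factor 6:

Problem sizes at each level:
Level 0: 1679616
Level 1: 279936
Level 2: 46656
Level 3: 7776
Level 4: 1296
Level 5: 216
Level 6: 36
Level 7: 6
Level 8: 1

The root is level 0 and the size-1 base case is level 8 (the tree spans levels 0 through 8, i.e. 9 levels counting the root), so the depth is the number of divisions: log_6(1679616) = 8

The recursion tree depth is log_6(1679616) = 8. At each level, the problem size is divided by 6, so it takes 8 divisions to reduce to a base case of size 1. The algorithm makes 6 recursive calls at each level.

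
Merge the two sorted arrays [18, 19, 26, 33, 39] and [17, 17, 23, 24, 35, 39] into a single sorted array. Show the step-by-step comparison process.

Merging process:

Compare 18 vs 17: take 17 from right. Merged: [17]
Compare 18 vs 17: take 17 from right. Merged: [17, 17]
Compare 18 vs 23: take 18 from left. Merged: [17, 17, 18]
Compare 19 vs 23: take 19 from left. Merged: [17, 17, 18, 19]
Compare 26 vs 23: take 23 from right. Merged: [17, 17, 18, 19, 23]
Compare 26 vs 24: take 24 from right. Merged: [17, 17, 18, 19, 23, 24]
Compare 26 vs 35: take 26 from left. Merged: [17, 17, 18, 19, 23, 24, 26]
Compare 33 vs 35: take 33 from left. Merged: [17, 17, 18, 19, 23, 24, 26, 33]
Compare 39 vs 35: take 35 from right. Merged: [17, 17, 18, 19, 23, 24, 26, 33, 35]
Compare 39 vs 39: take 39 from left. Merged: [17, 17, 18, 19, 23, 24, 26, 33, 35, 39]
Append remaining from right: [39]. Merged: [17, 17, 18, 19, 23, 24, 26, 33, 35, 39, 39]

Final merged array: [17, 17, 18, 19, 23, 24, 26, 33, 35, 39, 39]
Total comparisons: 10

The merged array is [17, 17, 18, 19, 23, 24, 26, 33, 35, 39, 39], requiring 10 comparisons. The merge step runs in O(n) time where n is the total number of elements.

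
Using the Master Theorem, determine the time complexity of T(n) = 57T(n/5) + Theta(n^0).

Master Theorem for T(n) = 57T(n/5) + O(n^0):

a = 57, b = 5, c = 0
log_b(a) = log_5(57) = 2.5121

Case 1: c = 0 < log_5(57) = 2.5121
T(n) = O(n^(log_5 57))

For T(n) = 57T(n/5) + O(n^0): log_5(57) = 2.5121. This is Case 1 of the Master Theorem (c < log_b(a), work dominated by leaves), giving O(n^(log_5 57)).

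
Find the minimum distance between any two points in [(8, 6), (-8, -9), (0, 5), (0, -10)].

Computing all pairwise distances among 4 points:

d((8, 6), (-8, -9)) = 21.9317
d((8, 6), (0, 5)) = 8.0623 <-- minimum
d((8, 6), (0, -10)) = 17.8885
d((-8, -9), (0, 5)) = 16.1245
d((-8, -9), (0, -10)) = 8.0623 <-- minimum
d((0, 5), (0, -10)) = 15.0

Minimum distance: 8.0623 (tie among 2 pairs: (8, 6) and (0, 5); (-8, -9) and (0, -10))

The minimum Euclidean distance is 8.0623. There is a tie: 2 pairs achieve this minimum — (8, 6) and (0, 5); (-8, -9) and (0, -10). Any of these is a valid closest pair. For 4 points, brute-force pairwise comparison is shown above. For large n, the divide-and-conquer algorithm (sort by x, recurse on halves, check the dividing strip) achieves O(n log n).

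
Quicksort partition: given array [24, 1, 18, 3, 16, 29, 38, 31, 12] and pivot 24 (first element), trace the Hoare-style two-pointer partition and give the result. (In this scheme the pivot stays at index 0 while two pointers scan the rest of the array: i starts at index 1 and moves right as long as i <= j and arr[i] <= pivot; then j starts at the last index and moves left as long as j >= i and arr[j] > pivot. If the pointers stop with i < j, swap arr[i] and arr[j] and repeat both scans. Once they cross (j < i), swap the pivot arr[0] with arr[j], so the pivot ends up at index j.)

Hoare-style two-pointer partition with pivot = 24:

Initial array: [24, 1, 18, 3, 16, 29, 38, 31, 12]

Pointers start at i = 1, j = 8.
i stops at index 5 (arr[5]=29 > 24), j stops at index 8 (arr[8]=12 <= 24): swap arr[5] and arr[8], array becomes [24, 1, 18, 3, 16, 12, 38, 31, 29]
i ends at 6, j ends at 5: the pointers have crossed (j < i), so scanning stops.

Swap pivot arr[0] with arr[5] to place pivot at position 5: [12, 1, 18, 3, 16, 24, 38, 31, 29]
Pivot position: 5

After partitioning with pivot 24, the array becomes [12, 1, 18, 3, 16, 24, 38, 31, 29]. The pivot is placed at index 5. All elements to the left of the pivot are <= 24, and all elements to the right are > 24.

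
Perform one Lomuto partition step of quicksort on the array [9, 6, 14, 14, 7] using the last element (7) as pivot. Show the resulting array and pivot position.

Lomuto partition with pivot = 7:

Initial array: [9, 6, 14, 14, 7]

arr[0]=9 > 7: no swap
arr[1]=6 <= 7: swap with position 0, array becomes [6, 9, 14, 14, 7]
arr[2]=14 > 7: no swap
arr[3]=14 > 7: no swap

Place pivot at position 1: [6, 7, 14, 14, 9]
Pivot position: 1

After partitioning with pivot 7, the array becomes [6, 7, 14, 14, 9]. The pivot is placed at index 1. All elements to the left of the pivot are <= 7, and all elements to the right are > 7.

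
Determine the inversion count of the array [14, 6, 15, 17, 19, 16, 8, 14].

Finding inversions in [14, 6, 15, 17, 19, 16, 8, 14]:

(0, 1): arr[0]=14 > arr[1]=6
(0, 6): arr[0]=14 > arr[6]=8
(2, 6): arr[2]=15 > arr[6]=8
(2, 7): arr[2]=15 > arr[7]=14
(3, 5): arr[3]=17 > arr[5]=16
(3, 6): arr[3]=17 > arr[6]=8
(3, 7): arr[3]=17 > arr[7]=14
(4, 5): arr[4]=19 > arr[5]=16
(4, 6): arr[4]=19 > arr[6]=8
(4, 7): arr[4]=19 > arr[7]=14
(5, 6): arr[5]=16 > arr[6]=8
(5, 7): arr[5]=16 > arr[7]=14

Total inversions: 12

The array has 12 inversion(s): (0,1), (0,6), (2,6), (2,7), (3,5), (3,6), (3,7), (4,5), (4,6), (4,7), (5,6), (5,7). Each pair (i,j) satisfies i < j and arr[i] > arr[j].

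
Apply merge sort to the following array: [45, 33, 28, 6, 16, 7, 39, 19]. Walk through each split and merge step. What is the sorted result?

Merge sort trace:

Split: [45, 33, 28, 6, 16, 7, 39, 19] -> [45, 33, 28, 6] and [16, 7, 39, 19]
  Split: [45, 33, 28, 6] -> [45, 33] and [28, 6]
    Split: [45, 33] -> [45] and [33]
    Merge: [45] + [33] -> [33, 45]
    Split: [28, 6] -> [28] and [6]
    Merge: [28] + [6] -> [6, 28]
  Merge: [33, 45] + [6, 28] -> [6, 28, 33, 45]
  Split: [16, 7, 39, 19] -> [16, 7] and [39, 19]
    Split: [16, 7] -> [16] and [7]
    Merge: [16] + [7] -> [7, 16]
    Split: [39, 19] -> [39] and [19]
    Merge: [39] + [19] -> [19, 39]
  Merge: [7, 16] + [19, 39] -> [7, 16, 19, 39]
Merge: [6, 28, 33, 45] + [7, 16, 19, 39] -> [6, 7, 16, 19, 28, 33, 39, 45]

Final sorted array: [6, 7, 16, 19, 28, 33, 39, 45]

The merge sort proceeds by recursively splitting the array and merging sorted halves.
After all merges, the sorted array is [6, 7, 16, 19, 28, 33, 39, 45].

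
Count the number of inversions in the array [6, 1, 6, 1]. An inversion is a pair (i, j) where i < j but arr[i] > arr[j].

Finding inversions in [6, 1, 6, 1]:

(0, 1): arr[0]=6 > arr[1]=1
(0, 3): arr[0]=6 > arr[3]=1
(2, 3): arr[2]=6 > arr[3]=1

Total inversions: 3

The array has 3 inversion(s): (0,1), (0,3), (2,3). Each pair (i,j) satisfies i < j and arr[i] > arr[j].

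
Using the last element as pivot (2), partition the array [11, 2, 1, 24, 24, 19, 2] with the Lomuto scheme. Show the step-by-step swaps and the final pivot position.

Lomuto partition with pivot = 2:

Initial array: [11, 2, 1, 24, 24, 19, 2]

arr[0]=11 > 2: no swap
arr[1]=2 <= 2: swap with position 0, array becomes [2, 11, 1, 24, 24, 19, 2]
arr[2]=1 <= 2: swap with position 1, array becomes [2, 1, 11, 24, 24, 19, 2]
arr[3]=24 > 2: no swap
arr[4]=24 > 2: no swap
arr[5]=19 > 2: no swap

Place pivot at position 2: [2, 1, 2, 24, 24, 19, 11]
Pivot position: 2

After partitioning with pivot 2, the array becomes [2, 1, 2, 24, 24, 19, 11]. The pivot is placed at index 2. All elements to the left of the pivot are <= 2, and all elements to the right are > 2.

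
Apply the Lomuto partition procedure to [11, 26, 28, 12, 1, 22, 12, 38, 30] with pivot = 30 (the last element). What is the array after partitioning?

Lomuto partition with pivot = 30:

Initial array: [11, 26, 28, 12, 1, 22, 12, 38, 30]

arr[0]=11 <= 30: swap with position 0, array becomes [11, 26, 28, 12, 1, 22, 12, 38, 30]
arr[1]=26 <= 30: swap with position 1, array becomes [11, 26, 28, 12, 1, 22, 12, 38, 30]
arr[2]=28 <= 30: swap with position 2, array becomes [11, 26, 28, 12, 1, 22, 12, 38, 30]
arr[3]=12 <= 30: swap with position 3, array becomes [11, 26, 28, 12, 1, 22, 12, 38, 30]
arr[4]=1 <= 30: swap with position 4, array becomes [11, 26, 28, 12, 1, 22, 12, 38, 30]
arr[5]=22 <= 30: swap with position 5, array becomes [11, 26, 28, 12, 1, 22, 12, 38, 30]
arr[6]=12 <= 30: swap with position 6, array becomes [11, 26, 28, 12, 1, 22, 12, 38, 30]
arr[7]=38 > 30: no swap

Place pivot at position 7: [11, 26, 28, 12, 1, 22, 12, 30, 38]
Pivot position: 7

After partitioning with pivot 30, the array becomes [11, 26, 28, 12, 1, 22, 12, 30, 38]. The pivot is placed at index 7. All elements to the left of the pivot are <= 30, and all elements to the right are > 30.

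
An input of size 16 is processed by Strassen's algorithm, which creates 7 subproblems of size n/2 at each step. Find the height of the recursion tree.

For divide and conquer with division factor 2:

Problem sizes at each level:
Level 0: 16
Level 1: 8
Level 2: 4
Level 3: 2
Level 4: 1

The root is level 0 and the size-1 base case is level 4 (the tree spans levels 0 through 4, i.e. 5 levels counting the root), so the depth is the number of divisions: log_2(16) = 4

The recursion tree depth is log_2(16) = 4. At each level, the problem size is divided by 2, so it takes 4 divisions to reduce to a base case of size 1. The algorithm makes 7 recursive calls at each level.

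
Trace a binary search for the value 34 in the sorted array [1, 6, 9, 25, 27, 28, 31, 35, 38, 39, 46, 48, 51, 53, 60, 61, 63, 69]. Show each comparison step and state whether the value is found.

Binary search for 34 in [1, 6, 9, 25, 27, 28, 31, 35, 38, 39, 46, 48, 51, 53, 60, 61, 63, 69]:

lo=0, hi=17, mid=8, arr[mid]=38 -> 38 > 34, search left half
lo=0, hi=7, mid=3, arr[mid]=25 -> 25 < 34, search right half
lo=4, hi=7, mid=5, arr[mid]=28 -> 28 < 34, search right half
lo=6, hi=7, mid=6, arr[mid]=31 -> 31 < 34, search right half
lo=7, hi=7, mid=7, arr[mid]=35 -> 35 > 34, search left half
lo=7 > hi=6, target 34 not found

Binary search determines that 34 is not in the array after 5 comparisons. The search space was exhausted without finding the target.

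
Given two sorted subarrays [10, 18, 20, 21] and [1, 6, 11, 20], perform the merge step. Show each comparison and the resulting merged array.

Merging process:

Compare 10 vs 1: take 1 from right. Merged: [1]
Compare 10 vs 6: take 6 from right. Merged: [1, 6]
Compare 10 vs 11: take 10 from left. Merged: [1, 6, 10]
Compare 18 vs 11: take 11 from right. Merged: [1, 6, 10, 11]
Compare 18 vs 20: take 18 from left. Merged: [1, 6, 10, 11, 18]
Compare 20 vs 20: take 20 from left. Merged: [1, 6, 10, 11, 18, 20]
Compare 21 vs 20: take 20 from right. Merged: [1, 6, 10, 11, 18, 20, 20]
Append remaining from left: [21]. Merged: [1, 6, 10, 11, 18, 20, 20, 21]

Final merged array: [1, 6, 10, 11, 18, 20, 20, 21]
Total comparisons: 7

The merged array is [1, 6, 10, 11, 18, 20, 20, 21], requiring 7 comparisons. The merge step runs in O(n) time where n is the total number of elements.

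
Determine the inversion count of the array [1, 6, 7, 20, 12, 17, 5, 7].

Finding inversions in [1, 6, 7, 20, 12, 17, 5, 7]:

(1, 6): arr[1]=6 > arr[6]=5
(2, 6): arr[2]=7 > arr[6]=5
(3, 4): arr[3]=20 > arr[4]=12
(3, 5): arr[3]=20 > arr[5]=17
(3, 6): arr[3]=20 > arr[6]=5
(3, 7): arr[3]=20 > arr[7]=7
(4, 6): arr[4]=12 > arr[6]=5
(4, 7): arr[4]=12 > arr[7]=7
(5, 6): arr[5]=17 > arr[6]=5
(5, 7): arr[5]=17 > arr[7]=7

Total inversions: 10

The array has 10 inversion(s): (1,6), (2,6), (3,4), (3,5), (3,6), (3,7), (4,6), (4,7), (5,6), (5,7). Each pair (i,j) satisfies i < j and arr[i] > arr[j].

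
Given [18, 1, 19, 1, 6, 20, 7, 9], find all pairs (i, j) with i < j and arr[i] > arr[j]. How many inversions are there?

Finding inversions in [18, 1, 19, 1, 6, 20, 7, 9]:

(0, 1): arr[0]=18 > arr[1]=1
(0, 3): arr[0]=18 > arr[3]=1
(0, 4): arr[0]=18 > arr[4]=6
(0, 6): arr[0]=18 > arr[6]=7
(0, 7): arr[0]=18 > arr[7]=9
(2, 3): arr[2]=19 > arr[3]=1
(2, 4): arr[2]=19 > arr[4]=6
(2, 6): arr[2]=19 > arr[6]=7
(2, 7): arr[2]=19 > arr[7]=9
(5, 6): arr[5]=20 > arr[6]=7
(5, 7): arr[5]=20 > arr[7]=9

Total inversions: 11

The array has 11 inversion(s): (0,1), (0,3), (0,4), (0,6), (0,7), (2,3), (2,4), (2,6), (2,7), (5,6), (5,7). Each pair (i,j) satisfies i < j and arr[i] > arr[j].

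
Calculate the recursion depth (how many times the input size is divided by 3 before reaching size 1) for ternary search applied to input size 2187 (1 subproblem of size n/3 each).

For divide and conquer with division factor 3:

Problem sizes at each level:
Level 0: 2187
Level 1: 729
Level 2: 243
Level 3: 81
Level 4: 27
Level 5: 9
Level 6: 3
Level 7: 1

The root is level 0 and the size-1 base case is level 7 (the tree spans levels 0 through 7, i.e. 8 levels counting the root), so the depth is the number of divisions: log_3(2187) = 7

The recursion tree depth is log_3(2187) = 7. At each level, the problem size is divided by 3, so it takes 7 divisions to reduce to a base case of size 1. The algorithm makes 1 recursive call at each level.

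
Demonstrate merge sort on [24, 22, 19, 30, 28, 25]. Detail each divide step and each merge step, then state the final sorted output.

Merge sort trace:

Split: [24, 22, 19, 30, 28, 25] -> [24, 22, 19] and [30, 28, 25]
  Split: [24, 22, 19] -> [24] and [22, 19]
    Split: [22, 19] -> [22] and [19]
    Merge: [22] + [19] -> [19, 22]
  Merge: [24] + [19, 22] -> [19, 22, 24]
  Split: [30, 28, 25] -> [30] and [28, 25]
    Split: [28, 25] -> [28] and [25]
    Merge: [28] + [25] -> [25, 28]
  Merge: [30] + [25, 28] -> [25, 28, 30]
Merge: [19, 22, 24] + [25, 28, 30] -> [19, 22, 24, 25, 28, 30]

Final sorted array: [19, 22, 24, 25, 28, 30]

The merge sort proceeds by recursively splitting the array and merging sorted halves.
After all merges, the sorted array is [19, 22, 24, 25, 28, 30].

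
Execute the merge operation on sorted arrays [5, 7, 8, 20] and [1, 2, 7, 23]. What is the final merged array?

Merging process:

Compare 5 vs 1: take 1 from right. Merged: [1]
Compare 5 vs 2: take 2 from right. Merged: [1, 2]
Compare 5 vs 7: take 5 from left. Merged: [1, 2, 5]
Compare 7 vs 7: take 7 from left. Merged: [1, 2, 5, 7]
Compare 8 vs 7: take 7 from right. Merged: [1, 2, 5, 7, 7]
Compare 8 vs 23: take 8 from left. Merged: [1, 2, 5, 7, 7, 8]
Compare 20 vs 23: take 20 from left. Merged: [1, 2, 5, 7, 7, 8, 20]
Append remaining from right: [23]. Merged: [1, 2, 5, 7, 7, 8, 20, 23]

Final merged array: [1, 2, 5, 7, 7, 8, 20, 23]
Total comparisons: 7

The merged array is [1, 2, 5, 7, 7, 8, 20, 23], requiring 7 comparisons. The merge step runs in O(n) time where n is the total number of elements.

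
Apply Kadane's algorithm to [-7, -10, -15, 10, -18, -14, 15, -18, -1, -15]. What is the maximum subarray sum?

Using Kadane's algorithm on [-7, -10, -15, 10, -18, -14, 15, -18, -1, -15]:

Scanning through the array:
Position 1 (value -10): max_ending_here = -10, max_so_far = -7
Position 2 (value -15): max_ending_here = -15, max_so_far = -7
Position 3 (value 10): max_ending_here = 10, max_so_far = 10
Position 4 (value -18): max_ending_here = -8, max_so_far = 10
Position 5 (value -14): max_ending_here = -14, max_so_far = 10
Position 6 (value 15): max_ending_here = 15, max_so_far = 15
Position 7 (value -18): max_ending_here = -3, max_so_far = 15
Position 8 (value -1): max_ending_here = -1, max_so_far = 15
Position 9 (value -15): max_ending_here = -15, max_so_far = 15

Maximum subarray: [15]
Maximum sum: 15

The maximum subarray is [15] with sum 15. This subarray runs from index 6 to index 6.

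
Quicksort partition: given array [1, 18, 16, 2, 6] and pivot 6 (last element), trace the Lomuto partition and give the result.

Lomuto partition with pivot = 6:

Initial array: [1, 18, 16, 2, 6]

arr[0]=1 <= 6: swap with position 0, array becomes [1, 18, 16, 2, 6]
arr[1]=18 > 6: no swap
arr[2]=16 > 6: no swap
arr[3]=2 <= 6: swap with position 1, array becomes [1, 2, 16, 18, 6]

Place pivot at position 2: [1, 2, 6, 18, 16]
Pivot position: 2

After partitioning with pivot 6, the array becomes [1, 2, 6, 18, 16]. The pivot is placed at index 2. All elements to the left of the pivot are <= 6, and all elements to the right are > 6.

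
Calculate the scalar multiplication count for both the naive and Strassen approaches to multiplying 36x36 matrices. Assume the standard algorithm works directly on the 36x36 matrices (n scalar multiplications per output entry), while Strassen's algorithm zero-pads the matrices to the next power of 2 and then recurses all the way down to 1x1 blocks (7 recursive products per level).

Matrix multiplication for 36x36 matrices:

Strassen's algorithm requires power-of-2 dimensions. Pad 36x36 to 64x64 (next power of 2).

Standard algorithm: 36^3 = 46656 multiplications
Strassen's algorithm: 7^(log2(64)) = 7^6 = 117649 multiplications
Difference: 46656 - 117649 = -70993 (Strassen uses MORE here due to padding overhead — for small or just-over-power-of-2 n, padding can outweigh the per-level savings)

Standard: 46656 multiplications (36^3). Strassen: 117649 multiplications (7^6, after padding to 64x64). Strassen reduces 8 recursive multiplications to 7 at each level.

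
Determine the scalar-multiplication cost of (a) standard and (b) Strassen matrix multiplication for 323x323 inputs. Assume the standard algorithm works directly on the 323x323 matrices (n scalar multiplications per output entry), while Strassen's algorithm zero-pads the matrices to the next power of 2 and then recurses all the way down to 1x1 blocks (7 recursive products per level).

Matrix multiplication for 323x323 matrices:

Strassen's algorithm requires power-of-2 dimensions. Pad 323x323 to 512x512 (next power of 2).

Standard algorithm: 323^3 = 33698267 multiplications
Strassen's algorithm: 7^(log2(512)) = 7^9 = 40353607 multiplications
Difference: 33698267 - 40353607 = -6655340 (Strassen uses MORE here due to padding overhead — for small or just-over-power-of-2 n, padding can outweigh the per-level savings)

Standard: 33698267 multiplications (323^3). Strassen: 40353607 multiplications (7^9, after padding to 512x512). Strassen reduces 8 recursive multiplications to 7 at each level.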